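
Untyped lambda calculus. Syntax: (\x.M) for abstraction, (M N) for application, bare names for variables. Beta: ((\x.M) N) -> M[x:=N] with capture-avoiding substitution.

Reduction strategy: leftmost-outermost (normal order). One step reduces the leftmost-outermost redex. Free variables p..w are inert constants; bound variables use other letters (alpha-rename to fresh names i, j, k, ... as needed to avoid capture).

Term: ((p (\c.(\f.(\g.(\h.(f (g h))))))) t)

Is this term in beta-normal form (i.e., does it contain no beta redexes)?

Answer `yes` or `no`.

Answer: yes

Derivation:
Term: ((p (\c.(\f.(\g.(\h.(f (g h))))))) t)
No beta redexes found.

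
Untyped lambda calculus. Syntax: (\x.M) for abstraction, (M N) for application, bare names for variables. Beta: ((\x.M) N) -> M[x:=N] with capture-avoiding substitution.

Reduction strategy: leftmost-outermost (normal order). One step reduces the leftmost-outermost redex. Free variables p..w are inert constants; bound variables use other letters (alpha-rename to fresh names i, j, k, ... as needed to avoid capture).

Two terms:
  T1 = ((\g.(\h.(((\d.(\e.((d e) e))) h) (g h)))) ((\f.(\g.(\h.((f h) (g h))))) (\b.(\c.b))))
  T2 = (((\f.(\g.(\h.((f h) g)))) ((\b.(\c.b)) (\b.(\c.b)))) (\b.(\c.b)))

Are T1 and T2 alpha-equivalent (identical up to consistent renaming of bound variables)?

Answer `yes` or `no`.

Answer: no

Derivation:
Term 1: ((\g.(\h.(((\d.(\e.((d e) e))) h) (g h)))) ((\f.(\g.(\h.((f h) (g h))))) (\b.(\c.b))))
Term 2: (((\f.(\g.(\h.((f h) g)))) ((\b.(\c.b)) (\b.(\c.b)))) (\b.(\c.b)))
Alpha-equivalence: compare structure up to binder renaming.
Result: False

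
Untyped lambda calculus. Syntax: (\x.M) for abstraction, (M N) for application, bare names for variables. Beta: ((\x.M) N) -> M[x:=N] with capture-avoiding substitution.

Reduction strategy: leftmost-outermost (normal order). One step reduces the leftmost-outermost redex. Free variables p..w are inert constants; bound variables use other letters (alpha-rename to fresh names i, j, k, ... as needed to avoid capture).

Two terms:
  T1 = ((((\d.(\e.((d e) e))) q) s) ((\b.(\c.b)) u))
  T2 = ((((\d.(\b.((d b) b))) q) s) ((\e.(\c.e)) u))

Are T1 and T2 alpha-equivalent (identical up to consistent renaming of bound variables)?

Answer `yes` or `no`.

Term 1: ((((\d.(\e.((d e) e))) q) s) ((\b.(\c.b)) u))
Term 2: ((((\d.(\b.((d b) b))) q) s) ((\e.(\c.e)) u))
Alpha-equivalence: compare structure up to binder renaming.
Result: True

Answer: yes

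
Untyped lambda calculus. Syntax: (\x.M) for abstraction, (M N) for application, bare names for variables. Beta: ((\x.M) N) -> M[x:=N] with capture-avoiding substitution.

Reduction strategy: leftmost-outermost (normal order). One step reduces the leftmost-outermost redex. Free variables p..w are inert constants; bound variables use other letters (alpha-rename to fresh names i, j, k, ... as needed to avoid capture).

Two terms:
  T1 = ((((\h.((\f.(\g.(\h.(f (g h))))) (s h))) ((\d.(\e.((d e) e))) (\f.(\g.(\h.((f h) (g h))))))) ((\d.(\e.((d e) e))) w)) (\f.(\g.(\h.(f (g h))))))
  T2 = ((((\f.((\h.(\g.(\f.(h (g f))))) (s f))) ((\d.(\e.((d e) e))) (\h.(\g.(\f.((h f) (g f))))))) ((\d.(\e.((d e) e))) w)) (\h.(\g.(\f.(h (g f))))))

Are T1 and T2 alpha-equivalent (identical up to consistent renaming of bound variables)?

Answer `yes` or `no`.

Answer: yes

Derivation:
Term 1: ((((\h.((\f.(\g.(\h.(f (g h))))) (s h))) ((\d.(\e.((d e) e))) (\f.(\g.(\h.((f h) (g h))))))) ((\d.(\e.((d e) e))) w)) (\f.(\g.(\h.(f (g h))))))
Term 2: ((((\f.((\h.(\g.(\f.(h (g f))))) (s f))) ((\d.(\e.((d e) e))) (\h.(\g.(\f.((h f) (g f))))))) ((\d.(\e.((d e) e))) w)) (\h.(\g.(\f.(h (g f))))))
Alpha-equivalence: compare structure up to binder renaming.
Result: True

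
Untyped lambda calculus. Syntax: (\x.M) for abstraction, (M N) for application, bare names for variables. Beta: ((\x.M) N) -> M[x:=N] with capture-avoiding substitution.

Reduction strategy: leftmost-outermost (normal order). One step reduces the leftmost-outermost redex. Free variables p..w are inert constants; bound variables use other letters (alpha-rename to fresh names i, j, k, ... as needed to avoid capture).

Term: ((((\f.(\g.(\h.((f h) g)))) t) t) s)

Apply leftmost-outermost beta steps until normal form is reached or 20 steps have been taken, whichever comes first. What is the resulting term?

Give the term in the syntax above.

Step 0: ((((\f.(\g.(\h.((f h) g)))) t) t) s)
Step 1: (((\g.(\h.((t h) g))) t) s)
Step 2: ((\h.((t h) t)) s)
Step 3: ((t s) t)

Answer: ((t s) t)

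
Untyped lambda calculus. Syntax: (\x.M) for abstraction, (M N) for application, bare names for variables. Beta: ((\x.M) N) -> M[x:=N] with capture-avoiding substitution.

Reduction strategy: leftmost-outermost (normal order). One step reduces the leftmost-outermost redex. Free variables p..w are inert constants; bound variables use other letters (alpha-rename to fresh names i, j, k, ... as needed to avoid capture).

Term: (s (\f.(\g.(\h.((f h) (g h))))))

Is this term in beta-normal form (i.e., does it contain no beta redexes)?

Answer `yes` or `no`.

Answer: yes

Derivation:
Term: (s (\f.(\g.(\h.((f h) (g h))))))
No beta redexes found.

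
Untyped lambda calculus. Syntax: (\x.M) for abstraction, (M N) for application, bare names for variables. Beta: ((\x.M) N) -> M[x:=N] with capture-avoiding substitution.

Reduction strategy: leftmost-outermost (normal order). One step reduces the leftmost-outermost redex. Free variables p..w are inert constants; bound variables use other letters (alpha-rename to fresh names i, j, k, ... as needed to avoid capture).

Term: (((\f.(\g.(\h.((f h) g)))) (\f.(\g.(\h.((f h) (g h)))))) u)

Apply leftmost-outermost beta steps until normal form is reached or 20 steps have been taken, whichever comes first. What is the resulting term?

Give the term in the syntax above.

Answer: (\h.(\i.((h i) (u i))))

Derivation:
Step 0: (((\f.(\g.(\h.((f h) g)))) (\f.(\g.(\h.((f h) (g h)))))) u)
Step 1: ((\g.(\h.(((\f.(\g.(\h.((f h) (g h))))) h) g))) u)
Step 2: (\h.(((\f.(\g.(\h.((f h) (g h))))) h) u))
Step 3: (\h.((\g.(\i.((h i) (g i)))) u))
Step 4: (\h.(\i.((h i) (u i))))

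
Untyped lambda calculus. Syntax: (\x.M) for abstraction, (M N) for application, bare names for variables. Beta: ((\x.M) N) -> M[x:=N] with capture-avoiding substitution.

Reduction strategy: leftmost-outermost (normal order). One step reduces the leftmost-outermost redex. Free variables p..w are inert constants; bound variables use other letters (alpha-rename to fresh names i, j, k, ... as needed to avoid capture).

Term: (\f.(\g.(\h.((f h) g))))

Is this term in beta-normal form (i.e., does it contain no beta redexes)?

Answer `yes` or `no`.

Term: (\f.(\g.(\h.((f h) g))))
No beta redexes found.

Answer: yes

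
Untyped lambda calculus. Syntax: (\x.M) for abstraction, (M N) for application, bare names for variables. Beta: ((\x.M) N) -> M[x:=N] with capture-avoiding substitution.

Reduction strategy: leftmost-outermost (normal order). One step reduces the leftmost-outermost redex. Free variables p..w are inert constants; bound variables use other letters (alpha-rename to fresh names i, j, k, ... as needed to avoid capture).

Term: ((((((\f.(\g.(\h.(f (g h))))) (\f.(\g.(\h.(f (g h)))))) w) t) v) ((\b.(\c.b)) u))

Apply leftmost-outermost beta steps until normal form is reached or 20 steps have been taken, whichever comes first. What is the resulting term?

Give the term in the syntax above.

Step 0: ((((((\f.(\g.(\h.(f (g h))))) (\f.(\g.(\h.(f (g h)))))) w) t) v) ((\b.(\c.b)) u))
Step 1: (((((\g.(\h.((\f.(\g.(\h.(f (g h))))) (g h)))) w) t) v) ((\b.(\c.b)) u))
Step 2: ((((\h.((\f.(\g.(\h.(f (g h))))) (w h))) t) v) ((\b.(\c.b)) u))
Step 3: ((((\f.(\g.(\h.(f (g h))))) (w t)) v) ((\b.(\c.b)) u))
Step 4: (((\g.(\h.((w t) (g h)))) v) ((\b.(\c.b)) u))
Step 5: ((\h.((w t) (v h))) ((\b.(\c.b)) u))
Step 6: ((w t) (v ((\b.(\c.b)) u)))
Step 7: ((w t) (v (\c.u)))

Answer: ((w t) (v (\c.u)))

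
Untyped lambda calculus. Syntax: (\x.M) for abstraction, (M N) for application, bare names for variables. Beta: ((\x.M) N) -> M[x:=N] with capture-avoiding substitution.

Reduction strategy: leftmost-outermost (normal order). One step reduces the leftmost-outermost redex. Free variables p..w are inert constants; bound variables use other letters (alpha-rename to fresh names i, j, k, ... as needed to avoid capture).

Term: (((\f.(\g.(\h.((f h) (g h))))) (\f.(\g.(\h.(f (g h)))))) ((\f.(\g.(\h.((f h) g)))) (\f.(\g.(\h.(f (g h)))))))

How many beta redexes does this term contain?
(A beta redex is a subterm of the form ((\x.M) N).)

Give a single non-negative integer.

Answer: 2

Derivation:
Term: (((\f.(\g.(\h.((f h) (g h))))) (\f.(\g.(\h.(f (g h)))))) ((\f.(\g.(\h.((f h) g)))) (\f.(\g.(\h.(f (g h)))))))
  Redex: ((\f.(\g.(\h.((f h) (g h))))) (\f.(\g.(\h.(f (g h))))))
  Redex: ((\f.(\g.(\h.((f h) g)))) (\f.(\g.(\h.(f (g h))))))
Total redexes: 2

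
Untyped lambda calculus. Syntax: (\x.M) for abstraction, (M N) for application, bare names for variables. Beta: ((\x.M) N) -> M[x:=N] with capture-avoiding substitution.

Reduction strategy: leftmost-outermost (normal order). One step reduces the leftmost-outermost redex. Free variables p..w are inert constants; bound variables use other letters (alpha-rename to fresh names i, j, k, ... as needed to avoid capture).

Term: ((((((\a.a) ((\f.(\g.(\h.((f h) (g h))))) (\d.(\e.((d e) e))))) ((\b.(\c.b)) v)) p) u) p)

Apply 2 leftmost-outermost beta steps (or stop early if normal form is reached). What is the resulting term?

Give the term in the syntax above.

Step 0: ((((((\a.a) ((\f.(\g.(\h.((f h) (g h))))) (\d.(\e.((d e) e))))) ((\b.(\c.b)) v)) p) u) p)
Step 1: ((((((\f.(\g.(\h.((f h) (g h))))) (\d.(\e.((d e) e)))) ((\b.(\c.b)) v)) p) u) p)
Step 2: (((((\g.(\h.(((\d.(\e.((d e) e))) h) (g h)))) ((\b.(\c.b)) v)) p) u) p)

Answer: (((((\g.(\h.(((\d.(\e.((d e) e))) h) (g h)))) ((\b.(\c.b)) v)) p) u) p)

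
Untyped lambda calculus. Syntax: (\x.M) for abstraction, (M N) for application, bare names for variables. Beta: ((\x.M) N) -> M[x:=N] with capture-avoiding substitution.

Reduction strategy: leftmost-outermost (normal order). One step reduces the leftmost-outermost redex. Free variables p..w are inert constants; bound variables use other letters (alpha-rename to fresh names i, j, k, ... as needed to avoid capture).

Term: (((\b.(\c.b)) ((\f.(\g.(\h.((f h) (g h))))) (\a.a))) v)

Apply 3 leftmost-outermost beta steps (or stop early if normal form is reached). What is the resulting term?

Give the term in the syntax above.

Answer: (\g.(\h.(((\a.a) h) (g h))))

Derivation:
Step 0: (((\b.(\c.b)) ((\f.(\g.(\h.((f h) (g h))))) (\a.a))) v)
Step 1: ((\c.((\f.(\g.(\h.((f h) (g h))))) (\a.a))) v)
Step 2: ((\f.(\g.(\h.((f h) (g h))))) (\a.a))
Step 3: (\g.(\h.(((\a.a) h) (g h))))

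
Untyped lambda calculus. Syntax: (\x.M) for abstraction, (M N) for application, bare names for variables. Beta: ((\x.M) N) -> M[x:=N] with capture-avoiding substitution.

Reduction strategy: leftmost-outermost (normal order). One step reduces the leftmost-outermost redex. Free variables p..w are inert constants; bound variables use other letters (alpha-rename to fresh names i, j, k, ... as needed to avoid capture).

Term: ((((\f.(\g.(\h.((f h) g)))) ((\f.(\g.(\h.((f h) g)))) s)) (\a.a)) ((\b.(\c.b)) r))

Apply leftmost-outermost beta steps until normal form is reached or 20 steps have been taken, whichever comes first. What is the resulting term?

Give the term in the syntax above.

Answer: ((s (\a.a)) (\c.r))

Derivation:
Step 0: ((((\f.(\g.(\h.((f h) g)))) ((\f.(\g.(\h.((f h) g)))) s)) (\a.a)) ((\b.(\c.b)) r))
Step 1: (((\g.(\h.((((\f.(\g.(\h.((f h) g)))) s) h) g))) (\a.a)) ((\b.(\c.b)) r))
Step 2: ((\h.((((\f.(\g.(\h.((f h) g)))) s) h) (\a.a))) ((\b.(\c.b)) r))
Step 3: ((((\f.(\g.(\h.((f h) g)))) s) ((\b.(\c.b)) r)) (\a.a))
Step 4: (((\g.(\h.((s h) g))) ((\b.(\c.b)) r)) (\a.a))
Step 5: ((\h.((s h) ((\b.(\c.b)) r))) (\a.a))
Step 6: ((s (\a.a)) ((\b.(\c.b)) r))
Step 7: ((s (\a.a)) (\c.r))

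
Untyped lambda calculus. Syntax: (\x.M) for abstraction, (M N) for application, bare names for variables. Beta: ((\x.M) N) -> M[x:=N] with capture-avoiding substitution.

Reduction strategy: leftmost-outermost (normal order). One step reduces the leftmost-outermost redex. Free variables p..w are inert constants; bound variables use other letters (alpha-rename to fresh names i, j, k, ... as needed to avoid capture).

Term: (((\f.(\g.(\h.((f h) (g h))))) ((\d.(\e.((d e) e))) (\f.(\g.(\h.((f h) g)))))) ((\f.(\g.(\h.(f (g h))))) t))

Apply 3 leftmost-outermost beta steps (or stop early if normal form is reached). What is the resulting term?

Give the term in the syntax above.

Step 0: (((\f.(\g.(\h.((f h) (g h))))) ((\d.(\e.((d e) e))) (\f.(\g.(\h.((f h) g)))))) ((\f.(\g.(\h.(f (g h))))) t))
Step 1: ((\g.(\h.((((\d.(\e.((d e) e))) (\f.(\g.(\h.((f h) g))))) h) (g h)))) ((\f.(\g.(\h.(f (g h))))) t))
Step 2: (\h.((((\d.(\e.((d e) e))) (\f.(\g.(\h.((f h) g))))) h) (((\f.(\g.(\h.(f (g h))))) t) h)))
Step 3: (\h.(((\e.(((\f.(\g.(\h.((f h) g)))) e) e)) h) (((\f.(\g.(\h.(f (g h))))) t) h)))

Answer: (\h.(((\e.(((\f.(\g.(\h.((f h) g)))) e) e)) h) (((\f.(\g.(\h.(f (g h))))) t) h)))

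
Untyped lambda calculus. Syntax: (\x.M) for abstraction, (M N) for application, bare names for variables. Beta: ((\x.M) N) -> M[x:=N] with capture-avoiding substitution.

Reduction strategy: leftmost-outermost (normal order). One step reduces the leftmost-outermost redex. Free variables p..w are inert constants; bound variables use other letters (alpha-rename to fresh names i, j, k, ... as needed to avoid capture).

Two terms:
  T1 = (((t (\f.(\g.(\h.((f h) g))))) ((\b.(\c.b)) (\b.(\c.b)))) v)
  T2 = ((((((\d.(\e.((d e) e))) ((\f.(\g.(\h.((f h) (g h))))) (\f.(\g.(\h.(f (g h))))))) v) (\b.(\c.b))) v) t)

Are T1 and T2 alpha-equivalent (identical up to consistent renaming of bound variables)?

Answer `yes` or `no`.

Term 1: (((t (\f.(\g.(\h.((f h) g))))) ((\b.(\c.b)) (\b.(\c.b)))) v)
Term 2: ((((((\d.(\e.((d e) e))) ((\f.(\g.(\h.((f h) (g h))))) (\f.(\g.(\h.(f (g h))))))) v) (\b.(\c.b))) v) t)
Alpha-equivalence: compare structure up to binder renaming.
Result: False

Answer: no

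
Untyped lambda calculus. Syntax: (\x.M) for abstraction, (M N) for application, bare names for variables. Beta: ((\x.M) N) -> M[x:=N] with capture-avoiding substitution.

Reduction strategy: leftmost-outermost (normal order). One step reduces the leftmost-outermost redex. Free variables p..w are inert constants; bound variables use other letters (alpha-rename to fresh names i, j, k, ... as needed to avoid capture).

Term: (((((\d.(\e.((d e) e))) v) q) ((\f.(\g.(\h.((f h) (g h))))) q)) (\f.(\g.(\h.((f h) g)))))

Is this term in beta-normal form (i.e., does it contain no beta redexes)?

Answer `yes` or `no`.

Term: (((((\d.(\e.((d e) e))) v) q) ((\f.(\g.(\h.((f h) (g h))))) q)) (\f.(\g.(\h.((f h) g)))))
Found 2 beta redex(es).

Answer: no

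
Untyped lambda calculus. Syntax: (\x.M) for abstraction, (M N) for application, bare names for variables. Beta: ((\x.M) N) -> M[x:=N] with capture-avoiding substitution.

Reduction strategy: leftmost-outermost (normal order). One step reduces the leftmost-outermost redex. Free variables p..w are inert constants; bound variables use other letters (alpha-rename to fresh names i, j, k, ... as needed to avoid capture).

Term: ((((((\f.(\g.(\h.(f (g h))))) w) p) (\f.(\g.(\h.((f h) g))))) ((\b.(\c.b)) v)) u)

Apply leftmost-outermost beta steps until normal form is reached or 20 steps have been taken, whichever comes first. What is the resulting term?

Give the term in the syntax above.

Answer: (((w (p (\f.(\g.(\h.((f h) g)))))) (\c.v)) u)

Derivation:
Step 0: ((((((\f.(\g.(\h.(f (g h))))) w) p) (\f.(\g.(\h.((f h) g))))) ((\b.(\c.b)) v)) u)
Step 1: (((((\g.(\h.(w (g h)))) p) (\f.(\g.(\h.((f h) g))))) ((\b.(\c.b)) v)) u)
Step 2: ((((\h.(w (p h))) (\f.(\g.(\h.((f h) g))))) ((\b.(\c.b)) v)) u)
Step 3: (((w (p (\f.(\g.(\h.((f h) g)))))) ((\b.(\c.b)) v)) u)
Step 4: (((w (p (\f.(\g.(\h.((f h) g)))))) (\c.v)) u)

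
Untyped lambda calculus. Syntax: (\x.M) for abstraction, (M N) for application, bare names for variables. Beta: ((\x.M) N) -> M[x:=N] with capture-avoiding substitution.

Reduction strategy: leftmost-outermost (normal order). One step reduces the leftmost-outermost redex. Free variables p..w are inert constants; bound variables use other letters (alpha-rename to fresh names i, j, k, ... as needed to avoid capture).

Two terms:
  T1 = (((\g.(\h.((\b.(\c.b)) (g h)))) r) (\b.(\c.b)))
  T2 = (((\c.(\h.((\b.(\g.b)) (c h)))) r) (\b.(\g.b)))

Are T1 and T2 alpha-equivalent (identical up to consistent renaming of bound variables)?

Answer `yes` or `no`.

Term 1: (((\g.(\h.((\b.(\c.b)) (g h)))) r) (\b.(\c.b)))
Term 2: (((\c.(\h.((\b.(\g.b)) (c h)))) r) (\b.(\g.b)))
Alpha-equivalence: compare structure up to binder renaming.
Result: True

Answer: yes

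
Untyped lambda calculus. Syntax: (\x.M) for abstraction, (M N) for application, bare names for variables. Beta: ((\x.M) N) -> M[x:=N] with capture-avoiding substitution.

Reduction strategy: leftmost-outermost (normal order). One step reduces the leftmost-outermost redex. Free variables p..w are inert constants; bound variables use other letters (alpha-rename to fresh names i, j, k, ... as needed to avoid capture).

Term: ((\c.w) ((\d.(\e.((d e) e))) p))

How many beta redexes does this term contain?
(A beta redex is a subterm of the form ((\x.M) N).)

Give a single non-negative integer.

Term: ((\c.w) ((\d.(\e.((d e) e))) p))
  Redex: ((\c.w) ((\d.(\e.((d e) e))) p))
  Redex: ((\d.(\e.((d e) e))) p)
Total redexes: 2

Answer: 2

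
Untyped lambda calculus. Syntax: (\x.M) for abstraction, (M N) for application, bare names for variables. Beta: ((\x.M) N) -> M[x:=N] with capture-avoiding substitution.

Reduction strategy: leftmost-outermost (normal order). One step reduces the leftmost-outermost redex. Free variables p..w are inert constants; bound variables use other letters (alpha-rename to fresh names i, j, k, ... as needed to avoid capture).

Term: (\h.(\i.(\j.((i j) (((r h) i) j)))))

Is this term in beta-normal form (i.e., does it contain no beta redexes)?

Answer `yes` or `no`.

Term: (\h.(\i.(\j.((i j) (((r h) i) j)))))
No beta redexes found.

Answer: yes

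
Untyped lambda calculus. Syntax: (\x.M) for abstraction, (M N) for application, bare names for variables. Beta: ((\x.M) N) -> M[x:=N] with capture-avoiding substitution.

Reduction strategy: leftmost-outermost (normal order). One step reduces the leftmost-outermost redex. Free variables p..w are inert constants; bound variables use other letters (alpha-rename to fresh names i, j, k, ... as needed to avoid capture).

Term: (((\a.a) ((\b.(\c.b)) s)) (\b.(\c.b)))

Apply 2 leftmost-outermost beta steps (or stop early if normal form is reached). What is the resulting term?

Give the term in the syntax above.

Step 0: (((\a.a) ((\b.(\c.b)) s)) (\b.(\c.b)))
Step 1: (((\b.(\c.b)) s) (\b.(\c.b)))
Step 2: ((\c.s) (\b.(\c.b)))

Answer: ((\c.s) (\b.(\c.b)))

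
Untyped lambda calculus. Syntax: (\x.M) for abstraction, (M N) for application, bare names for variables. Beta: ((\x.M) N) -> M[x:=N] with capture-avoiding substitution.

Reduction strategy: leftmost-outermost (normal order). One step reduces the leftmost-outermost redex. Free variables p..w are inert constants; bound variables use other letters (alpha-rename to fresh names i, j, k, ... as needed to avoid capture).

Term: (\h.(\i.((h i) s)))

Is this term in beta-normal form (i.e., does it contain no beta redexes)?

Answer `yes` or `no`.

Term: (\h.(\i.((h i) s)))
No beta redexes found.

Answer: yes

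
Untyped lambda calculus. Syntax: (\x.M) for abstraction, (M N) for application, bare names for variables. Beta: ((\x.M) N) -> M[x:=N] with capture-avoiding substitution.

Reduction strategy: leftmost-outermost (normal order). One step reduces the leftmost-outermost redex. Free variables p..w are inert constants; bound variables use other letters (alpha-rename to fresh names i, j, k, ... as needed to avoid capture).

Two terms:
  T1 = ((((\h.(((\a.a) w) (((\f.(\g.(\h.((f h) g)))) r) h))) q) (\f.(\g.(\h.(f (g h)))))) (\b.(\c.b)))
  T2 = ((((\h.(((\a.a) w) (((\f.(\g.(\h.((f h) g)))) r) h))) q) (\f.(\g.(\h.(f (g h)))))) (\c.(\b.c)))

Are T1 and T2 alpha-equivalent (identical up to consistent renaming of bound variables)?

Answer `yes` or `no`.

Answer: yes

Derivation:
Term 1: ((((\h.(((\a.a) w) (((\f.(\g.(\h.((f h) g)))) r) h))) q) (\f.(\g.(\h.(f (g h)))))) (\b.(\c.b)))
Term 2: ((((\h.(((\a.a) w) (((\f.(\g.(\h.((f h) g)))) r) h))) q) (\f.(\g.(\h.(f (g h)))))) (\c.(\b.c)))
Alpha-equivalence: compare structure up to binder renaming.
Result: True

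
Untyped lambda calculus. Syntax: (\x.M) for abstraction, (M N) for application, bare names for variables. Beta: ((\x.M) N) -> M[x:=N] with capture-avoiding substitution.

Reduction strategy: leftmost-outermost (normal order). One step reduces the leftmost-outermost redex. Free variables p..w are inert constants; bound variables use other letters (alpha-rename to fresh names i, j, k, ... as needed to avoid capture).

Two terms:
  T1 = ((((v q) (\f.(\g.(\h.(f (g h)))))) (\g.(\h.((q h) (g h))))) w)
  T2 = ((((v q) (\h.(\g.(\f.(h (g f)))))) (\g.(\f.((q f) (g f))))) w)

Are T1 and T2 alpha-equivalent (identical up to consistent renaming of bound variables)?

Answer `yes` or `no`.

Term 1: ((((v q) (\f.(\g.(\h.(f (g h)))))) (\g.(\h.((q h) (g h))))) w)
Term 2: ((((v q) (\h.(\g.(\f.(h (g f)))))) (\g.(\f.((q f) (g f))))) w)
Alpha-equivalence: compare structure up to binder renaming.
Result: True

Answer: yes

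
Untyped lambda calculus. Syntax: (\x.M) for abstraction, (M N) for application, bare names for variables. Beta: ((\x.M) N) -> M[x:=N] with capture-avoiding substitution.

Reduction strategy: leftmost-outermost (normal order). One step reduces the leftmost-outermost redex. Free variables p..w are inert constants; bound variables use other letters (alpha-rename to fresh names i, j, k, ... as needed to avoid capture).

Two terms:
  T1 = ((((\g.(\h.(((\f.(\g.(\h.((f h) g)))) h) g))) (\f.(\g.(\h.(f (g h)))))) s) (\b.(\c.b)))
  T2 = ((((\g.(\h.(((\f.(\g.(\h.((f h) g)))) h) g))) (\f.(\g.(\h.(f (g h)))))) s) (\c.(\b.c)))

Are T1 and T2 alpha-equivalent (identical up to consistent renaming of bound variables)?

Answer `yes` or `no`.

Term 1: ((((\g.(\h.(((\f.(\g.(\h.((f h) g)))) h) g))) (\f.(\g.(\h.(f (g h)))))) s) (\b.(\c.b)))
Term 2: ((((\g.(\h.(((\f.(\g.(\h.((f h) g)))) h) g))) (\f.(\g.(\h.(f (g h)))))) s) (\c.(\b.c)))
Alpha-equivalence: compare structure up to binder renaming.
Result: True

Answer: yes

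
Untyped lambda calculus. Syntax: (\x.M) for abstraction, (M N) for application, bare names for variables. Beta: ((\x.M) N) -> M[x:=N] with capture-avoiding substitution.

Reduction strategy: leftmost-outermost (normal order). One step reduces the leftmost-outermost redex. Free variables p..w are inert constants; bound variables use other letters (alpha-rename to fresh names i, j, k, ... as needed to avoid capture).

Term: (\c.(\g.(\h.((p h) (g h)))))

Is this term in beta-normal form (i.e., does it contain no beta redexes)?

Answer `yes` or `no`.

Answer: yes

Derivation:
Term: (\c.(\g.(\h.((p h) (g h)))))
No beta redexes found.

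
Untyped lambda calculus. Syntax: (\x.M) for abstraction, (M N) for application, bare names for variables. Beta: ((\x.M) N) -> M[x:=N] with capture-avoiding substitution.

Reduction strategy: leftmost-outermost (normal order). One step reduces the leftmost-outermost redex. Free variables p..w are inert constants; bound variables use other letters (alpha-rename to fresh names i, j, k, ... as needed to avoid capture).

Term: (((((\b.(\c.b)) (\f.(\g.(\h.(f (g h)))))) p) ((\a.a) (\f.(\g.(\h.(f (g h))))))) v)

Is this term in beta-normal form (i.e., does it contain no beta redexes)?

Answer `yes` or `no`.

Term: (((((\b.(\c.b)) (\f.(\g.(\h.(f (g h)))))) p) ((\a.a) (\f.(\g.(\h.(f (g h))))))) v)
Found 2 beta redex(es).

Answer: no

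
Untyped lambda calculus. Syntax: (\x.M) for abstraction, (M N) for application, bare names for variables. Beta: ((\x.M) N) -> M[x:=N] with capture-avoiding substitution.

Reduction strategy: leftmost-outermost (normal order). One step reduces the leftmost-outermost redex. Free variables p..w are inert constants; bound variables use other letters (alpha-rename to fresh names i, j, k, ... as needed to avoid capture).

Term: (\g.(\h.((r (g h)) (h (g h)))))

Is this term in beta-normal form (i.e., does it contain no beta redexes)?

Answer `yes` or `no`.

Term: (\g.(\h.((r (g h)) (h (g h)))))
No beta redexes found.

Answer: yes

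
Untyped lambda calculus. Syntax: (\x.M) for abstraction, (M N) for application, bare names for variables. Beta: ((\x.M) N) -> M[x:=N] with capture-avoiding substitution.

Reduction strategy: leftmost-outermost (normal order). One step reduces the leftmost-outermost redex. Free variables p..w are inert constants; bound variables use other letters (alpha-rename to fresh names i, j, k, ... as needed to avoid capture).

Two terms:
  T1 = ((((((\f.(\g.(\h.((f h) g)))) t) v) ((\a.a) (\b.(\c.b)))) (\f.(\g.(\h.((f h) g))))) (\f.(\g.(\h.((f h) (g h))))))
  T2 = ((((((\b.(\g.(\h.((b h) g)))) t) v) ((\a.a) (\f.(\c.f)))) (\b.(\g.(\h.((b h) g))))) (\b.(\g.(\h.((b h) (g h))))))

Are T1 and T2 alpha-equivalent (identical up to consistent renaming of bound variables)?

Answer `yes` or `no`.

Answer: yes

Derivation:
Term 1: ((((((\f.(\g.(\h.((f h) g)))) t) v) ((\a.a) (\b.(\c.b)))) (\f.(\g.(\h.((f h) g))))) (\f.(\g.(\h.((f h) (g h))))))
Term 2: ((((((\b.(\g.(\h.((b h) g)))) t) v) ((\a.a) (\f.(\c.f)))) (\b.(\g.(\h.((b h) g))))) (\b.(\g.(\h.((b h) (g h))))))
Alpha-equivalence: compare structure up to binder renaming.
Result: True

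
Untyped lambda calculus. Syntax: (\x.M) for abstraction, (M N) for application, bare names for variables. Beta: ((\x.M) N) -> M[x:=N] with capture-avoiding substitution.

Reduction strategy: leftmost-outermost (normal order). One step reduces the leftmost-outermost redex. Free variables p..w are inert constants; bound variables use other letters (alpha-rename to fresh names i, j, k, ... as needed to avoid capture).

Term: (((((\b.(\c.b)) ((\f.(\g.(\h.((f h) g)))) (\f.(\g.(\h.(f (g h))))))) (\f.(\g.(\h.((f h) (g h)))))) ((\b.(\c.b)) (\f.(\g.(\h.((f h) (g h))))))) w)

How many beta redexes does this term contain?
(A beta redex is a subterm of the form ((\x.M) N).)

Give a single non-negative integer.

Answer: 3

Derivation:
Term: (((((\b.(\c.b)) ((\f.(\g.(\h.((f h) g)))) (\f.(\g.(\h.(f (g h))))))) (\f.(\g.(\h.((f h) (g h)))))) ((\b.(\c.b)) (\f.(\g.(\h.((f h) (g h))))))) w)
  Redex: ((\b.(\c.b)) ((\f.(\g.(\h.((f h) g)))) (\f.(\g.(\h.(f (g h)))))))
  Redex: ((\f.(\g.(\h.((f h) g)))) (\f.(\g.(\h.(f (g h))))))
  Redex: ((\b.(\c.b)) (\f.(\g.(\h.((f h) (g h))))))
Total redexes: 3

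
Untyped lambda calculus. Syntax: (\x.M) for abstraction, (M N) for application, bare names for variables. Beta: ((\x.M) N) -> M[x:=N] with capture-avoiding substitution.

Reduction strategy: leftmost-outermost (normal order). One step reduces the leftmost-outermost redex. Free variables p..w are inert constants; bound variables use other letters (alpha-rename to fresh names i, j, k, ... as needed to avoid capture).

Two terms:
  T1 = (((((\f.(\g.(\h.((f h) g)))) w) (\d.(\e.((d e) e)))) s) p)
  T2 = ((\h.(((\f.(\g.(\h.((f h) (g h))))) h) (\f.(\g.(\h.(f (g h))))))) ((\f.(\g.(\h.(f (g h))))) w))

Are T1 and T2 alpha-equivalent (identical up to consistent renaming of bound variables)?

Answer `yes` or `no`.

Term 1: (((((\f.(\g.(\h.((f h) g)))) w) (\d.(\e.((d e) e)))) s) p)
Term 2: ((\h.(((\f.(\g.(\h.((f h) (g h))))) h) (\f.(\g.(\h.(f (g h))))))) ((\f.(\g.(\h.(f (g h))))) w))
Alpha-equivalence: compare structure up to binder renaming.
Result: False

Answer: no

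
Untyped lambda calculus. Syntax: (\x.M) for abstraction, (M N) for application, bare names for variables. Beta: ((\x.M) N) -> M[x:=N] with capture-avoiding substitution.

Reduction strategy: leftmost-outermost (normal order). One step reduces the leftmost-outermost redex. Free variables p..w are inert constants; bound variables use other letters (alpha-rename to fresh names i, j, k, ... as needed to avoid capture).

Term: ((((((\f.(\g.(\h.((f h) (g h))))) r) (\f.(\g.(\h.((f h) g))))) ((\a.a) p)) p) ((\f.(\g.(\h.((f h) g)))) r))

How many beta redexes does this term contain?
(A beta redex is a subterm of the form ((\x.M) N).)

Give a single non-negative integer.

Term: ((((((\f.(\g.(\h.((f h) (g h))))) r) (\f.(\g.(\h.((f h) g))))) ((\a.a) p)) p) ((\f.(\g.(\h.((f h) g)))) r))
  Redex: ((\f.(\g.(\h.((f h) (g h))))) r)
  Redex: ((\a.a) p)
  Redex: ((\f.(\g.(\h.((f h) g)))) r)
Total redexes: 3

Answer: 3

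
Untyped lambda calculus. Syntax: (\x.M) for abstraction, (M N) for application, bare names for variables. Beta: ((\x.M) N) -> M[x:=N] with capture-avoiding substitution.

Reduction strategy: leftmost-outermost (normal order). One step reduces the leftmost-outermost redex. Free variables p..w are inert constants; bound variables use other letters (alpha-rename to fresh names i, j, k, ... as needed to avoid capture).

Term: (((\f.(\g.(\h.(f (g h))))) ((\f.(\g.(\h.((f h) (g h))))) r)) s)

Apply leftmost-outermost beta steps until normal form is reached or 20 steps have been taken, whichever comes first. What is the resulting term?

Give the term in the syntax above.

Step 0: (((\f.(\g.(\h.(f (g h))))) ((\f.(\g.(\h.((f h) (g h))))) r)) s)
Step 1: ((\g.(\h.(((\f.(\g.(\h.((f h) (g h))))) r) (g h)))) s)
Step 2: (\h.(((\f.(\g.(\h.((f h) (g h))))) r) (s h)))
Step 3: (\h.((\g.(\h.((r h) (g h)))) (s h)))
Step 4: (\h.(\i.((r i) ((s h) i))))

Answer: (\h.(\i.((r i) ((s h) i))))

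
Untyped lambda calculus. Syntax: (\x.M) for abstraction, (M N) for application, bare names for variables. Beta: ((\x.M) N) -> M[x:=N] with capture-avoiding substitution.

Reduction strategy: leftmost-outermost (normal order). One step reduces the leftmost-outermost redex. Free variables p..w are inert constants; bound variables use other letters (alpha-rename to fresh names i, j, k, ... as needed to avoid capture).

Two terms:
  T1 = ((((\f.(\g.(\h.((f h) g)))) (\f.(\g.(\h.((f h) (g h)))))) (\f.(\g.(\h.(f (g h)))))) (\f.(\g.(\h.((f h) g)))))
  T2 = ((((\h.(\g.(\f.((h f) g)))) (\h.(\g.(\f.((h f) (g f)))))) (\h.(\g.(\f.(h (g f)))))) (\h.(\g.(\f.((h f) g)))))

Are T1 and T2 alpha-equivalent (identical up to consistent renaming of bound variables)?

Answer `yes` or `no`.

Answer: yes

Derivation:
Term 1: ((((\f.(\g.(\h.((f h) g)))) (\f.(\g.(\h.((f h) (g h)))))) (\f.(\g.(\h.(f (g h)))))) (\f.(\g.(\h.((f h) g)))))
Term 2: ((((\h.(\g.(\f.((h f) g)))) (\h.(\g.(\f.((h f) (g f)))))) (\h.(\g.(\f.(h (g f)))))) (\h.(\g.(\f.((h f) g)))))
Alpha-equivalence: compare structure up to binder renaming.
Result: True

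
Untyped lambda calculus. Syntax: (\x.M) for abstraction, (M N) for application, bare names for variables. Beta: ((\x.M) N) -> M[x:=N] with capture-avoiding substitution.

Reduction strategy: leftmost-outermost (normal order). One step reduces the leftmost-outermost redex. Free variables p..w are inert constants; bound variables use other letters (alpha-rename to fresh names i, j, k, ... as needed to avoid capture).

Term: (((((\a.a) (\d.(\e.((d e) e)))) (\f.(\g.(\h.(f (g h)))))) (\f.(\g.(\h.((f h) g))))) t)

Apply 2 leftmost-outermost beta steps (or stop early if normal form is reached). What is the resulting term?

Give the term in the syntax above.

Step 0: (((((\a.a) (\d.(\e.((d e) e)))) (\f.(\g.(\h.(f (g h)))))) (\f.(\g.(\h.((f h) g))))) t)
Step 1: ((((\d.(\e.((d e) e))) (\f.(\g.(\h.(f (g h)))))) (\f.(\g.(\h.((f h) g))))) t)
Step 2: (((\e.(((\f.(\g.(\h.(f (g h))))) e) e)) (\f.(\g.(\h.((f h) g))))) t)

Answer: (((\e.(((\f.(\g.(\h.(f (g h))))) e) e)) (\f.(\g.(\h.((f h) g))))) t)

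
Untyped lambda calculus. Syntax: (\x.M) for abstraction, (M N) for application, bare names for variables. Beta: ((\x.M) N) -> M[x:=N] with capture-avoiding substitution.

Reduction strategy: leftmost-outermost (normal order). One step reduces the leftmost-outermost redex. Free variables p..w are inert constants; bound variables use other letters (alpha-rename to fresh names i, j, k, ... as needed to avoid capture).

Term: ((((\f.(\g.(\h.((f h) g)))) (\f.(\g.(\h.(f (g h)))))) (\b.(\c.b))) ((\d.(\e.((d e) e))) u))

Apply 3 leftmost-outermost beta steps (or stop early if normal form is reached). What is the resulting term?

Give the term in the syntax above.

Step 0: ((((\f.(\g.(\h.((f h) g)))) (\f.(\g.(\h.(f (g h)))))) (\b.(\c.b))) ((\d.(\e.((d e) e))) u))
Step 1: (((\g.(\h.(((\f.(\g.(\h.(f (g h))))) h) g))) (\b.(\c.b))) ((\d.(\e.((d e) e))) u))
Step 2: ((\h.(((\f.(\g.(\h.(f (g h))))) h) (\b.(\c.b)))) ((\d.(\e.((d e) e))) u))
Step 3: (((\f.(\g.(\h.(f (g h))))) ((\d.(\e.((d e) e))) u)) (\b.(\c.b)))

Answer: (((\f.(\g.(\h.(f (g h))))) ((\d.(\e.((d e) e))) u)) (\b.(\c.b)))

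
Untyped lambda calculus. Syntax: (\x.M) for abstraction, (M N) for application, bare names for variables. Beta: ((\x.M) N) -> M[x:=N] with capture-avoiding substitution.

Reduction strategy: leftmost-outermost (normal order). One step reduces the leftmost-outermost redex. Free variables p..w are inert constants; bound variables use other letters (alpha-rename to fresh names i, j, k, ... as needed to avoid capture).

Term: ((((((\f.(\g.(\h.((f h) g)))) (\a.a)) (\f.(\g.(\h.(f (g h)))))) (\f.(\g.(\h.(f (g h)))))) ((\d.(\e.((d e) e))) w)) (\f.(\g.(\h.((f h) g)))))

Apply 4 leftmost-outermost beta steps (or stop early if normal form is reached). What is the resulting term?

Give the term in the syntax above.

Answer: ((((\f.(\g.(\h.(f (g h))))) (\f.(\g.(\h.(f (g h)))))) ((\d.(\e.((d e) e))) w)) (\f.(\g.(\h.((f h) g)))))

Derivation:
Step 0: ((((((\f.(\g.(\h.((f h) g)))) (\a.a)) (\f.(\g.(\h.(f (g h)))))) (\f.(\g.(\h.(f (g h)))))) ((\d.(\e.((d e) e))) w)) (\f.(\g.(\h.((f h) g)))))
Step 1: (((((\g.(\h.(((\a.a) h) g))) (\f.(\g.(\h.(f (g h)))))) (\f.(\g.(\h.(f (g h)))))) ((\d.(\e.((d e) e))) w)) (\f.(\g.(\h.((f h) g)))))
Step 2: ((((\h.(((\a.a) h) (\f.(\g.(\h.(f (g h))))))) (\f.(\g.(\h.(f (g h)))))) ((\d.(\e.((d e) e))) w)) (\f.(\g.(\h.((f h) g)))))
Step 3: (((((\a.a) (\f.(\g.(\h.(f (g h)))))) (\f.(\g.(\h.(f (g h)))))) ((\d.(\e.((d e) e))) w)) (\f.(\g.(\h.((f h) g)))))
Step 4: ((((\f.(\g.(\h.(f (g h))))) (\f.(\g.(\h.(f (g h)))))) ((\d.(\e.((d e) e))) w)) (\f.(\g.(\h.((f h) g)))))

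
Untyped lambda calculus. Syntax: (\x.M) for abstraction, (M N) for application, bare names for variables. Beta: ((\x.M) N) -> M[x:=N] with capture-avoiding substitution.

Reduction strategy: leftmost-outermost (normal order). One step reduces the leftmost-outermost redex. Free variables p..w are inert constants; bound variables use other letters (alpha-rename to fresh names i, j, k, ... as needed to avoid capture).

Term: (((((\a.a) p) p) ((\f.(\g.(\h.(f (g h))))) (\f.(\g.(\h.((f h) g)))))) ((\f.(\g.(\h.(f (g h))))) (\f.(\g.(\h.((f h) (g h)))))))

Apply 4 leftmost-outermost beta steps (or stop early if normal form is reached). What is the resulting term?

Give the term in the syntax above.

Answer: (((p p) (\g.(\h.(\i.(\j.(((g h) j) i)))))) (\g.(\h.((\f.(\g.(\h.((f h) (g h))))) (g h)))))

Derivation:
Step 0: (((((\a.a) p) p) ((\f.(\g.(\h.(f (g h))))) (\f.(\g.(\h.((f h) g)))))) ((\f.(\g.(\h.(f (g h))))) (\f.(\g.(\h.((f h) (g h)))))))
Step 1: (((p p) ((\f.(\g.(\h.(f (g h))))) (\f.(\g.(\h.((f h) g)))))) ((\f.(\g.(\h.(f (g h))))) (\f.(\g.(\h.((f h) (g h)))))))
Step 2: (((p p) (\g.(\h.((\f.(\g.(\h.((f h) g)))) (g h))))) ((\f.(\g.(\h.(f (g h))))) (\f.(\g.(\h.((f h) (g h)))))))
Step 3: (((p p) (\g.(\h.(\i.(\j.(((g h) j) i)))))) ((\f.(\g.(\h.(f (g h))))) (\f.(\g.(\h.((f h) (g h)))))))
Step 4: (((p p) (\g.(\h.(\i.(\j.(((g h) j) i)))))) (\g.(\h.((\f.(\g.(\h.((f h) (g h))))) (g h)))))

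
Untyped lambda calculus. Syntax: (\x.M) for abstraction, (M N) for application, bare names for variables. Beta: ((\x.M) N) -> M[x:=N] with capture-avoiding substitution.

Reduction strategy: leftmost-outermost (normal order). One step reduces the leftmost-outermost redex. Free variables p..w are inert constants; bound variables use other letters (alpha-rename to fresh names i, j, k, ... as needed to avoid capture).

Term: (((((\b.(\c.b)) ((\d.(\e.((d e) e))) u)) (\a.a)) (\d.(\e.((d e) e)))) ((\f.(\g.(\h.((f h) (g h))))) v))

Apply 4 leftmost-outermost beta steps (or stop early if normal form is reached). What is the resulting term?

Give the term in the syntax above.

Answer: (((u (\d.(\e.((d e) e)))) (\d.(\e.((d e) e)))) ((\f.(\g.(\h.((f h) (g h))))) v))

Derivation:
Step 0: (((((\b.(\c.b)) ((\d.(\e.((d e) e))) u)) (\a.a)) (\d.(\e.((d e) e)))) ((\f.(\g.(\h.((f h) (g h))))) v))
Step 1: ((((\c.((\d.(\e.((d e) e))) u)) (\a.a)) (\d.(\e.((d e) e)))) ((\f.(\g.(\h.((f h) (g h))))) v))
Step 2: ((((\d.(\e.((d e) e))) u) (\d.(\e.((d e) e)))) ((\f.(\g.(\h.((f h) (g h))))) v))
Step 3: (((\e.((u e) e)) (\d.(\e.((d e) e)))) ((\f.(\g.(\h.((f h) (g h))))) v))
Step 4: (((u (\d.(\e.((d e) e)))) (\d.(\e.((d e) e)))) ((\f.(\g.(\h.((f h) (g h))))) v))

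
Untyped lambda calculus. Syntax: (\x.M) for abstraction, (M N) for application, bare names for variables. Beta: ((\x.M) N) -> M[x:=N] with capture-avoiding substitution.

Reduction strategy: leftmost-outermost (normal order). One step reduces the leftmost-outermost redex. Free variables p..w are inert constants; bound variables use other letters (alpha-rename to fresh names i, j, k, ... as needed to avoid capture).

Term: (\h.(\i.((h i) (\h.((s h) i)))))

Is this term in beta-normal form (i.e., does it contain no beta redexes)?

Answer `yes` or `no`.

Answer: yes

Derivation:
Term: (\h.(\i.((h i) (\h.((s h) i)))))
No beta redexes found.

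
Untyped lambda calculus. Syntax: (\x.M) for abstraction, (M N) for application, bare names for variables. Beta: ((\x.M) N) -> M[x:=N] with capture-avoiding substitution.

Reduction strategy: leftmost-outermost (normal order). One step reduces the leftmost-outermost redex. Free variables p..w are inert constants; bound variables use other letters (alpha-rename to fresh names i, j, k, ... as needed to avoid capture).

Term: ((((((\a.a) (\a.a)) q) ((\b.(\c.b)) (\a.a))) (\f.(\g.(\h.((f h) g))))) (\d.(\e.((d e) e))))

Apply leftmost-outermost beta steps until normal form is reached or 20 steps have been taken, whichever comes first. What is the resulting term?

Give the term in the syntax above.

Step 0: ((((((\a.a) (\a.a)) q) ((\b.(\c.b)) (\a.a))) (\f.(\g.(\h.((f h) g))))) (\d.(\e.((d e) e))))
Step 1: (((((\a.a) q) ((\b.(\c.b)) (\a.a))) (\f.(\g.(\h.((f h) g))))) (\d.(\e.((d e) e))))
Step 2: (((q ((\b.(\c.b)) (\a.a))) (\f.(\g.(\h.((f h) g))))) (\d.(\e.((d e) e))))
Step 3: (((q (\c.(\a.a))) (\f.(\g.(\h.((f h) g))))) (\d.(\e.((d e) e))))

Answer: (((q (\c.(\a.a))) (\f.(\g.(\h.((f h) g))))) (\d.(\e.((d e) e))))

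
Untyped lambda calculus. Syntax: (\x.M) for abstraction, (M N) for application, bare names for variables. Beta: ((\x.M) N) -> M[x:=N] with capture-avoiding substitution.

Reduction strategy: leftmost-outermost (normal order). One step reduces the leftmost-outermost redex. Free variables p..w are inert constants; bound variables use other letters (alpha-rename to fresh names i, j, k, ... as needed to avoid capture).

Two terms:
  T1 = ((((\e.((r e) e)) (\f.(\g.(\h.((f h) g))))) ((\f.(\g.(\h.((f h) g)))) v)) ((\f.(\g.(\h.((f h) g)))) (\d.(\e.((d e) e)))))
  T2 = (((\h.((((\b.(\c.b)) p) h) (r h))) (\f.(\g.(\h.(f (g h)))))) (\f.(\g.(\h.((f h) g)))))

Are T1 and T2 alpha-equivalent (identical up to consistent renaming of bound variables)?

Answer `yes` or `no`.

Answer: no

Derivation:
Term 1: ((((\e.((r e) e)) (\f.(\g.(\h.((f h) g))))) ((\f.(\g.(\h.((f h) g)))) v)) ((\f.(\g.(\h.((f h) g)))) (\d.(\e.((d e) e)))))
Term 2: (((\h.((((\b.(\c.b)) p) h) (r h))) (\f.(\g.(\h.(f (g h)))))) (\f.(\g.(\h.((f h) g)))))
Alpha-equivalence: compare structure up to binder renaming.
Result: False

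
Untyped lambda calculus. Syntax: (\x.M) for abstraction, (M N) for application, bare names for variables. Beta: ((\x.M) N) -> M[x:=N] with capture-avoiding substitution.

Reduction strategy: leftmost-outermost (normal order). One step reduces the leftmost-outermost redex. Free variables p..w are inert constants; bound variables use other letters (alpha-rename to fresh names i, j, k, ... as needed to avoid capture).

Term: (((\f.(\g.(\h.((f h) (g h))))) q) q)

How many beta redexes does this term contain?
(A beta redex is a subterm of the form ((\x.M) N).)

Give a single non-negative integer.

Answer: 1

Derivation:
Term: (((\f.(\g.(\h.((f h) (g h))))) q) q)
  Redex: ((\f.(\g.(\h.((f h) (g h))))) q)
Total redexes: 1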